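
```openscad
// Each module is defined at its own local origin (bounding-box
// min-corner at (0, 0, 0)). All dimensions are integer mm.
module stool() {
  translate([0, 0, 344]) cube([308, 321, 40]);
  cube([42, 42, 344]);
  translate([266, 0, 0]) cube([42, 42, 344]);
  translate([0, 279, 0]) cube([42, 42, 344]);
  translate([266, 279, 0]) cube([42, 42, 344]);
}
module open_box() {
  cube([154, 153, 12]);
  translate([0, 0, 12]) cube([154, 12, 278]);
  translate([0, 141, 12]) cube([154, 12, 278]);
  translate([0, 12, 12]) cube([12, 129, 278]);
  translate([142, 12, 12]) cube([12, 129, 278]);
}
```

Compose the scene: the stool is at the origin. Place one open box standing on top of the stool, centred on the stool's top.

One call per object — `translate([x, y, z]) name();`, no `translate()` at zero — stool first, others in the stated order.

stool();
translate([77, 84, 384]) open_box();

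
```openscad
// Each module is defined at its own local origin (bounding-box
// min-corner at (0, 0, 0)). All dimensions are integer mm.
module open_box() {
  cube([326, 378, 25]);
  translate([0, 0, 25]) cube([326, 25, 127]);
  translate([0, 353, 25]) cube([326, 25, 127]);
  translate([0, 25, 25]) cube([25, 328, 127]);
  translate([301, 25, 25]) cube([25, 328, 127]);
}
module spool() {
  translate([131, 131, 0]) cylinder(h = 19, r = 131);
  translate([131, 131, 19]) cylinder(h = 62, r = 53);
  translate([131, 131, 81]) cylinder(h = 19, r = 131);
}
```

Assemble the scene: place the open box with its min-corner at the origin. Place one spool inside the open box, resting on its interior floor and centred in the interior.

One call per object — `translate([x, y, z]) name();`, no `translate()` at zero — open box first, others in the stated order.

open_box();
translate([32, 58, 25]) spool();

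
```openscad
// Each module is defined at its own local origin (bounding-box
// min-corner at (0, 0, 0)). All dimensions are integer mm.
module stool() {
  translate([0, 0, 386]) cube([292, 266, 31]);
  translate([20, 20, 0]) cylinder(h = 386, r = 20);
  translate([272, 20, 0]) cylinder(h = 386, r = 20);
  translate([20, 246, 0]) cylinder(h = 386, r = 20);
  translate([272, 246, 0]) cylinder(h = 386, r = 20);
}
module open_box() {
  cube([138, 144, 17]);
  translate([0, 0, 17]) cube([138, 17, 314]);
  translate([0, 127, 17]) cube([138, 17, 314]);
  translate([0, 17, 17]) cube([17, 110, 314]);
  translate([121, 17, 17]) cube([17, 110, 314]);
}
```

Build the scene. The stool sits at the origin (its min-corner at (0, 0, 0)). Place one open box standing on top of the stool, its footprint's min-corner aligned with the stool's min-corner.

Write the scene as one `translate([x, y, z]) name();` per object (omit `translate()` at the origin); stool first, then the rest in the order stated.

stool();
translate([0, 0, 417]) open_box();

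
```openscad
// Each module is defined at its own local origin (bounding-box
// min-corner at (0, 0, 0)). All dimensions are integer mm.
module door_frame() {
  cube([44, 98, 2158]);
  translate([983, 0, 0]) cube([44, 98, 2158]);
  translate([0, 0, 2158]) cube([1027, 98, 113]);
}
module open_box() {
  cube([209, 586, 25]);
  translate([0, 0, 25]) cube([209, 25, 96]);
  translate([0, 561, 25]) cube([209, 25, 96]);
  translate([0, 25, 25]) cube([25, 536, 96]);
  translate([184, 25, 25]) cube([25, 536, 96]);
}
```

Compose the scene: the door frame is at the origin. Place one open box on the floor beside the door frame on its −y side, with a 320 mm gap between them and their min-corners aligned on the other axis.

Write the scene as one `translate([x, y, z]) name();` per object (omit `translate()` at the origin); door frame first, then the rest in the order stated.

door_frame();
translate([0, -906, 0]) open_box();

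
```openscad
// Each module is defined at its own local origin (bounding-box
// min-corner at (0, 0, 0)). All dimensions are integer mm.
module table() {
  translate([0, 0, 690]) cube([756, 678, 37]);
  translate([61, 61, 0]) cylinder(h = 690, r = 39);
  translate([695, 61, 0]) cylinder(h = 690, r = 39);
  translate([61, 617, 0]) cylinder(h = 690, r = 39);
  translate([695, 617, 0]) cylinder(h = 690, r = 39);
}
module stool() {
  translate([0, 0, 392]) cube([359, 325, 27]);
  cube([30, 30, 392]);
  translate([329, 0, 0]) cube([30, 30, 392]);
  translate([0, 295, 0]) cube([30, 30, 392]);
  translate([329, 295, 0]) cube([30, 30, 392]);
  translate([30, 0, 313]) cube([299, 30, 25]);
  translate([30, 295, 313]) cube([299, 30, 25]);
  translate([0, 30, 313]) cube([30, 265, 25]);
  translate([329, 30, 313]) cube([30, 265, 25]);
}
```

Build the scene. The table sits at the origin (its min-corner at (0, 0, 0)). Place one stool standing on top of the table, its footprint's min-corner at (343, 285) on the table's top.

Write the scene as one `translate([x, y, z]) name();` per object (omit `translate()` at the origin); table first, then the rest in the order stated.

table();
translate([343, 285, 727]) stool();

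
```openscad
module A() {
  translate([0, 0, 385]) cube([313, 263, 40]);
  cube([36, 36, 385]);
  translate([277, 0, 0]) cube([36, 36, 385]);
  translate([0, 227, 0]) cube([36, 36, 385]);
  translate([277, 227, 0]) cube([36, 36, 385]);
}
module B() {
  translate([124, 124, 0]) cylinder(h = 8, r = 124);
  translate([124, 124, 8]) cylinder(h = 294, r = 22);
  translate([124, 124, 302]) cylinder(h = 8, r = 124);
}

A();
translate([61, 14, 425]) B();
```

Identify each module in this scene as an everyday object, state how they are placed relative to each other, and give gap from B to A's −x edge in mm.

A is a stool. B is a spool. The spool is on top of the stool. The gap from the spool to the stool's −x edge is 61 mm.

The spool's min-x is at 61; the stool's min-x is 0; gap = 61 mm.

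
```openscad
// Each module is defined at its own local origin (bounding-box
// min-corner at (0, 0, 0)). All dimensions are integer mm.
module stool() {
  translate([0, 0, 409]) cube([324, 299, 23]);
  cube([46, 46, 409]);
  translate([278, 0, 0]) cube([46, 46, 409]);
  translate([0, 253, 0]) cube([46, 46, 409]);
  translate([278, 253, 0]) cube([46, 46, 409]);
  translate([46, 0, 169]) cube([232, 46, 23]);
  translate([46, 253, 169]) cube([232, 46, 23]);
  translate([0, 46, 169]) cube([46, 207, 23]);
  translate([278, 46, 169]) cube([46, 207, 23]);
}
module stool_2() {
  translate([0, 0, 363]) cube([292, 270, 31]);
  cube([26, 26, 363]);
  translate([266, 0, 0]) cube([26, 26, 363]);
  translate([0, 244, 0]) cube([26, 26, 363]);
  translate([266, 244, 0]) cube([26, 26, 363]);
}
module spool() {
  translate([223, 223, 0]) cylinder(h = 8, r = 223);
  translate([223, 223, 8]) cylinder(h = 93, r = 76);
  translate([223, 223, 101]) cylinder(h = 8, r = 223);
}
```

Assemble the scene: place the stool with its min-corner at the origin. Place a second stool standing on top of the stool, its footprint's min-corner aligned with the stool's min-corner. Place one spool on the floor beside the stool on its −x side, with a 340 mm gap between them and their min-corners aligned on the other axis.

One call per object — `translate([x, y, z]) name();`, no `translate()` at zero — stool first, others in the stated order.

stool();
translate([0, 0, 432]) stool_2();
translate([-786, 0, 0]) spool();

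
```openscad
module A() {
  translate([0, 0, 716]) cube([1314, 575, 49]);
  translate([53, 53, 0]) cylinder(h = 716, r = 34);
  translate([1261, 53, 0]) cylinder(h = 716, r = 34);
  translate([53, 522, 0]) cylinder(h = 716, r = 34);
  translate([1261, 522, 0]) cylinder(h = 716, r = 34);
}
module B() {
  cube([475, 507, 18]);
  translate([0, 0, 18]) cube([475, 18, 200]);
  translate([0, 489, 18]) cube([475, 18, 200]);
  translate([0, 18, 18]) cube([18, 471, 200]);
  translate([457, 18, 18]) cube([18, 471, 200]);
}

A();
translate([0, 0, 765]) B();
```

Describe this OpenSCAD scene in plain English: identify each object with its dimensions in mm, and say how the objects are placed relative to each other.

A is a rectangular dining table. The top is 1314×575×49 mm with its upper surface at z = 765 mm. It stands on four round legs of 68 mm diameter, each leg's bounding box inset 19 mm from the nearest pair of top edges, running from the floor to the underside of the top.

B is an open storage box with external size 475×507×218 mm and wall thickness 18 mm (the base is also 18 mm thick). The base covers the whole footprint; the four walls stand on the base, with the y-facing walls full-width and the x-facing walls fitting between their inner faces.

The open box is on top of the table.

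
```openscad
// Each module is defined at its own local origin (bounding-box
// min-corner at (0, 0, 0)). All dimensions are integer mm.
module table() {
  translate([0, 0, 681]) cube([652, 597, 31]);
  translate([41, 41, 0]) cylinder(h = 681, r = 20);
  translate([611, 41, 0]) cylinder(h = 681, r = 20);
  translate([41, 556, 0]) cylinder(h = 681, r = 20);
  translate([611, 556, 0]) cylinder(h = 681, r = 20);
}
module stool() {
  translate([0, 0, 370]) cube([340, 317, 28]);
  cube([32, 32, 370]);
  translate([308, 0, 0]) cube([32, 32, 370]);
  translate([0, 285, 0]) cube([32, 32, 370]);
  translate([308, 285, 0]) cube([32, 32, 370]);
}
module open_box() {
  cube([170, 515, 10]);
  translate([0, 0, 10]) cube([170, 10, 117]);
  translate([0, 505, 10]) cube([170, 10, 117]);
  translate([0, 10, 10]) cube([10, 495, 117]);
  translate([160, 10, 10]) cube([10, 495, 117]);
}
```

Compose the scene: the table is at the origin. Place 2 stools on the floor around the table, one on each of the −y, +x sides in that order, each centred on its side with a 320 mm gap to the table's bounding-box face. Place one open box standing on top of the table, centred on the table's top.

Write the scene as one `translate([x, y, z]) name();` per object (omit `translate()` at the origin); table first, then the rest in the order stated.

table();
translate([156, -637, 0]) stool();
translate([972, 140, 0]) stool();
translate([241, 41, 712]) open_box();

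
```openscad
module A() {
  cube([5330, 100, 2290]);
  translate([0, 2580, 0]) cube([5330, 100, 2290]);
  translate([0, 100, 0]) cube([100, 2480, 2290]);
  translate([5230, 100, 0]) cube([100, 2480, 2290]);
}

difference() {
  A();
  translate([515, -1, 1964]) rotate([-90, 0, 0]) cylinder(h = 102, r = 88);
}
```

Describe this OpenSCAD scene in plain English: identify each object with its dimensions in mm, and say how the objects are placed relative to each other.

A is a box-shaped house frame (walls only): outside footprint 5330×2680 mm, wall height 2290 mm, wall thickness 100 mm. The two y-facing walls run the full x-width; the two x-facing walls fit between the inner faces of the y-facing walls.

The house frame has a circular hole of radius 88 mm through its front wall, centred at (x = 515, z = 1964).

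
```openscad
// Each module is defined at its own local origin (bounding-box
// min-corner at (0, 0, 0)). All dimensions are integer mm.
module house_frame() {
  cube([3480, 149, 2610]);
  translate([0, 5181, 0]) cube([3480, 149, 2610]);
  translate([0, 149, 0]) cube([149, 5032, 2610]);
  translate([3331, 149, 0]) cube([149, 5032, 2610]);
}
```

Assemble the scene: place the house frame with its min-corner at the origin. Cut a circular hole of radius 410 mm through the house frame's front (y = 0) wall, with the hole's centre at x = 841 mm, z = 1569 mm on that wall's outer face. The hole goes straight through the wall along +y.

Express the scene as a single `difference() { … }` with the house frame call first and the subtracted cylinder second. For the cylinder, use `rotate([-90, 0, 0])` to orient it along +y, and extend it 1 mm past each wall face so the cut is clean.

difference() {
  house_frame();
  translate([841, -1, 1569]) rotate([-90, 0, 0]) cylinder(h = 151, r = 410);
}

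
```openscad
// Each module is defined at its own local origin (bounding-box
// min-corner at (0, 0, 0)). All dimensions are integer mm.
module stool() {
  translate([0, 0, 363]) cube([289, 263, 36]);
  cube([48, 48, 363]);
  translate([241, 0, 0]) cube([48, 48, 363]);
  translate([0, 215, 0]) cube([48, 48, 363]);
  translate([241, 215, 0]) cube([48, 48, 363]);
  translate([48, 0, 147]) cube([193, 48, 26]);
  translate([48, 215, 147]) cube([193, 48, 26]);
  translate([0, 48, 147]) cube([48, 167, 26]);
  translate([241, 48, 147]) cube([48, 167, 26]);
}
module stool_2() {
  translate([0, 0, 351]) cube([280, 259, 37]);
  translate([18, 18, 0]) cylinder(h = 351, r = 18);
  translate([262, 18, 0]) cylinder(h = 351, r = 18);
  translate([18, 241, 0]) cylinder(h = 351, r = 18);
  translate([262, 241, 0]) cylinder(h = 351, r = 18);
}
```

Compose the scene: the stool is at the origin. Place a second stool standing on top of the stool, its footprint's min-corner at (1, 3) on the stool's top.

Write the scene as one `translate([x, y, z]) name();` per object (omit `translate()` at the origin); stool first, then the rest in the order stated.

stool();
translate([1, 3, 399]) stool_2();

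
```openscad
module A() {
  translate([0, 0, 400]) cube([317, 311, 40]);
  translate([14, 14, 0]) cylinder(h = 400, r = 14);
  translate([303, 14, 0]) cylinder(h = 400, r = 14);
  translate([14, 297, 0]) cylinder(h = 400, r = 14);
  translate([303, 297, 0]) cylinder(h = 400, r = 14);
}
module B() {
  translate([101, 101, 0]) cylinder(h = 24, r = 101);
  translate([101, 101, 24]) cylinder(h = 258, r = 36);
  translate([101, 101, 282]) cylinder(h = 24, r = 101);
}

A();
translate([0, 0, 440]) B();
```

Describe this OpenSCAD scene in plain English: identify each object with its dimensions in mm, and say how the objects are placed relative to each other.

A is a four-legged stool. The seat is a 317×311×40 mm slab whose top surface is at z = 440 mm; four round legs, each 28 mm in diameter, run from the floor (z = 0) to the underside of the seat, each leg's axis is inset half a diameter from the nearest pair of seat edges (so the leg's bounding box is flush with the corner).

B is a spool: two coaxial disc flanges of radius 101 mm and thickness 24 mm, joined by a core cylinder of radius 36 mm and height 258 mm. The lower flange rests on z = 0 and the three cylinders share a vertical axis.

The spool is on top of the stool.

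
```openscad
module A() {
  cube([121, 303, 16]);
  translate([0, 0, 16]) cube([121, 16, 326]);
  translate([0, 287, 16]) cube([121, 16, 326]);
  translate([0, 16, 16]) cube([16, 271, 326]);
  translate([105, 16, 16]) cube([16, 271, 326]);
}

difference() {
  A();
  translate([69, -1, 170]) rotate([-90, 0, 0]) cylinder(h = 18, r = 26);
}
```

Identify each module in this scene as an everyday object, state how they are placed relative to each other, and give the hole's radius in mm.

A is an open box. The open box has a circular hole through its front wall. The hole's radius is 26 mm.

The subtracted cylinder has r = 26 mm.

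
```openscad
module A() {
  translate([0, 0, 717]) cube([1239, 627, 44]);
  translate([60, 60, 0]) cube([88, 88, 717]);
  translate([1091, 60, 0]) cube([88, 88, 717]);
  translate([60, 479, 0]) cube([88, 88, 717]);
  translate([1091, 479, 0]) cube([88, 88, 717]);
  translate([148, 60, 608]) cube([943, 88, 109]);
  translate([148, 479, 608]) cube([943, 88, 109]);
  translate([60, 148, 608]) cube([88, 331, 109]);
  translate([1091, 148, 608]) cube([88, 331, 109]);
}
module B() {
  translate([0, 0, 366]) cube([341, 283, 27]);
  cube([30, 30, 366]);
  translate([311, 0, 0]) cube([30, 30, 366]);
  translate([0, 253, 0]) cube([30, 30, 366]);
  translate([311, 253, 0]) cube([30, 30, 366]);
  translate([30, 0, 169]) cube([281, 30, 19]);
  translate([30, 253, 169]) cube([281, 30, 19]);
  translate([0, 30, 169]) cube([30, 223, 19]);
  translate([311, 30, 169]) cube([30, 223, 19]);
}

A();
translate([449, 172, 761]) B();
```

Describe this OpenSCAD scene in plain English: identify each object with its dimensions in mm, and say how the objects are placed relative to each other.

A is a table with a 1239×627 mm rectangular top, 44 mm thick, top surface at z = 761 mm, supported by four 88×88 mm square legs, each inset 60 mm from the nearest pair of top edges, running from the floor. Four apron rails, 88 mm thick and 109 mm tall, run between adjacent legs with their top edges flush with the underside of the top and their outer faces flush with the legs' outer faces.

B is a four-legged stool. The seat is a 341×283×27 mm slab whose top surface is at z = 393 mm; four square legs, each 30×30 mm in cross-section, run from the floor (z = 0) to the underside of the seat, each flush with a corner of the seat. Four stretchers, 30 mm wide and 19 mm tall, connect adjacent legs with their undersides at z = 169 mm, each running between the inner faces of the legs it joins and aligned with the legs' outer faces on the other axis.

The stool is on top of the table, centred.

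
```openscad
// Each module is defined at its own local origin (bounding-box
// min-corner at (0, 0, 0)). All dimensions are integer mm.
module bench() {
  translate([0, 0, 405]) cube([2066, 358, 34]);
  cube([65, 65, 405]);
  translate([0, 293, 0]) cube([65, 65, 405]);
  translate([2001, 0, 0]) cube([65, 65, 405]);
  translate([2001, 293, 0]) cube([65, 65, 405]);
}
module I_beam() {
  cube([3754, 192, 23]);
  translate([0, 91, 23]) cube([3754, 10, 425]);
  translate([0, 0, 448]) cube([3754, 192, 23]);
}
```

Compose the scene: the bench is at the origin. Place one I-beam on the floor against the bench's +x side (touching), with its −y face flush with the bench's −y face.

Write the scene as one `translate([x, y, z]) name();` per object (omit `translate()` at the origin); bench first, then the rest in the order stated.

bench();
translate([2066, 0, 0]) I_beam();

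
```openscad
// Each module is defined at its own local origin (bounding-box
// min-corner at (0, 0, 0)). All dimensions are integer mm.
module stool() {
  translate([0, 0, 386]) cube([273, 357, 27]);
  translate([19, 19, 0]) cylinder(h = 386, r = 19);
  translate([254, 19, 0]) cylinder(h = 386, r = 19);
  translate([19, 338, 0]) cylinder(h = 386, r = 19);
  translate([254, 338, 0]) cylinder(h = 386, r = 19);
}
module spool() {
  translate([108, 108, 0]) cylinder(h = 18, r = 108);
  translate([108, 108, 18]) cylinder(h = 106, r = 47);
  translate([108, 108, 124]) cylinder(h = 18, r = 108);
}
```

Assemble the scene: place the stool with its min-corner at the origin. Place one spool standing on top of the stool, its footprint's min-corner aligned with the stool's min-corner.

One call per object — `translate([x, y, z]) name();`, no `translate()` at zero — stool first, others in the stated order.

stool();
translate([0, 0, 413]) spool();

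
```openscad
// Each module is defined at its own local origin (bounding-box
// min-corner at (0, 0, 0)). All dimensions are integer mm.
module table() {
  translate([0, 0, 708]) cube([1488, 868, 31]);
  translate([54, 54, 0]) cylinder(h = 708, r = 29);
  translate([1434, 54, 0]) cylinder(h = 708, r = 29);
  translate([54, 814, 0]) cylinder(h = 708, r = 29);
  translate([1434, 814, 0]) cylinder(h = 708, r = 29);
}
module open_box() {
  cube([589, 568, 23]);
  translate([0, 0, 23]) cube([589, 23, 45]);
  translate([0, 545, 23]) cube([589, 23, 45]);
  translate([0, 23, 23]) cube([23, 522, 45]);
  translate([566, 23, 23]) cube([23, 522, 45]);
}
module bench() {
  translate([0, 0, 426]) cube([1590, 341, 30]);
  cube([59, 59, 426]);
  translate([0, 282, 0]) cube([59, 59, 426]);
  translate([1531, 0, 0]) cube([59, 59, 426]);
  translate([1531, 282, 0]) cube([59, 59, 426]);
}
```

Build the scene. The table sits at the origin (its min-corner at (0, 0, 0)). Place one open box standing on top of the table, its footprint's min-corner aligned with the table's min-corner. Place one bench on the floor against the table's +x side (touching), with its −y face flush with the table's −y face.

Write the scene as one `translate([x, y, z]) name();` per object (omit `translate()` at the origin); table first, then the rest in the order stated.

table();
translate([0, 0, 739]) open_box();
translate([1488, 0, 0]) bench();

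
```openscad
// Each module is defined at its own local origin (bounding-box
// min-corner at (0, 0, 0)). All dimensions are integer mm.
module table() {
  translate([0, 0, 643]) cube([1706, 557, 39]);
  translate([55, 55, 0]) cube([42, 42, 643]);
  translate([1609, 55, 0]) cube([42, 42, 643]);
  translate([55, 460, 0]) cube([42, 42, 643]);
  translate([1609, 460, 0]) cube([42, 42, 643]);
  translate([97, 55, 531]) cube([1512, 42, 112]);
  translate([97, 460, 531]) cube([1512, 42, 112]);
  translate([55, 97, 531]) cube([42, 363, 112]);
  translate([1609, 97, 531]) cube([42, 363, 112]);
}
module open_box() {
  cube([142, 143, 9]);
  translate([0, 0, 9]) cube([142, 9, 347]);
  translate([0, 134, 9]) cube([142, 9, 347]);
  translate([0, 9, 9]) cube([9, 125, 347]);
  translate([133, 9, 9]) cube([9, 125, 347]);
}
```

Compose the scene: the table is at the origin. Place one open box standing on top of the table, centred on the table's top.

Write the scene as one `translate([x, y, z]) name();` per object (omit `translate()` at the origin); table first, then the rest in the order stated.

table();
translate([782, 207, 682]) open_box();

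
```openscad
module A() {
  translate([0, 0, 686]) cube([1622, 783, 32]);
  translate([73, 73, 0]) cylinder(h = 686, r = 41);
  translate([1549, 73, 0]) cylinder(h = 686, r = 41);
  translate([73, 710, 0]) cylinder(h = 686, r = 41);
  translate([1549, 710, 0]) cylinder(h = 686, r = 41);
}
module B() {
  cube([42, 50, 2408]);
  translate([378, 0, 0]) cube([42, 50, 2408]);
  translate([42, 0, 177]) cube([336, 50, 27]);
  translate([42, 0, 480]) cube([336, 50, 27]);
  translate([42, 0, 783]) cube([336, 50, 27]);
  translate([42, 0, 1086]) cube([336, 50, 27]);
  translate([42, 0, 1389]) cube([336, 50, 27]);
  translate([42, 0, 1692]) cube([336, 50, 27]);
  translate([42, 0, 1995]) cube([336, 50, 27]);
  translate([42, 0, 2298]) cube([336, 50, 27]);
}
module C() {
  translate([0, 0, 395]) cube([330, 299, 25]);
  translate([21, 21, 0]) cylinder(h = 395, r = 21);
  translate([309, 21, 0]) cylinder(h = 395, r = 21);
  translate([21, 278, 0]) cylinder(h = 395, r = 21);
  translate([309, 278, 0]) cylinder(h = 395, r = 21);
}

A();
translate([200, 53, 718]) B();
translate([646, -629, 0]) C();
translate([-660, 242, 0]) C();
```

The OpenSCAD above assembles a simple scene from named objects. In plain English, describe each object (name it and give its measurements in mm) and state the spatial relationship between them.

A is a rectangular dining table. The top is 1622×783×32 mm with its upper surface at z = 718 mm. It stands on four round legs of 82 mm diameter, each leg's bounding box inset 32 mm from the nearest pair of top edges, running from the floor to the underside of the top.

B is a wooden ladder with two side rails of 42×50 mm section and 2408 mm height, set 420 mm apart overall. Between them run 8 rectangular rungs (50 mm deep, 27 mm thick), front faces flush with the rails' −y face. The bottom of the first rung is 177 mm above the floor and each subsequent rung is 303 mm higher than the one below.

C is a simple wooden stool: a rectangular seat 330 mm (x) by 299 mm (y), 25 mm thick, top face at z = 420 mm, on four round legs, each 42 mm in diameter. The legs rest on z = 0, each leg's axis is inset half a diameter from the nearest pair of seat edges (so the leg's bounding box is flush with the corner).

The ladder is on top of the table. Two stools sit around the table at the −y, −x sides.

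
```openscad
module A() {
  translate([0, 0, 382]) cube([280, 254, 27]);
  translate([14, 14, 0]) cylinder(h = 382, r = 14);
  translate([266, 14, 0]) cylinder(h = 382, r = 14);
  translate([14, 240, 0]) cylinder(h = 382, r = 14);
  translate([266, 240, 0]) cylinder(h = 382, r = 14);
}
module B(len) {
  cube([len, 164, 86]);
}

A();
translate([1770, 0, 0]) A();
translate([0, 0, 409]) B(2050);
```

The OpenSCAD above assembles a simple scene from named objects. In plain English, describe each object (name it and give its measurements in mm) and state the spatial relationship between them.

A is a four-legged stool. The seat is 280×254 mm, 27 mm thick, top at z = 409 mm. It stands on four round legs, each 28 mm in diameter, from z = 0 to the seat underside, each leg's axis is inset half a diameter from the nearest pair of seat edges (so the leg's bounding box is flush with the corner).

B is a rectangular beam 2050 mm long (x), 164 mm deep (y), 86 mm thick (z).

The beam spans the tops of two stools placed 1490 mm apart, resting at z = 409 mm.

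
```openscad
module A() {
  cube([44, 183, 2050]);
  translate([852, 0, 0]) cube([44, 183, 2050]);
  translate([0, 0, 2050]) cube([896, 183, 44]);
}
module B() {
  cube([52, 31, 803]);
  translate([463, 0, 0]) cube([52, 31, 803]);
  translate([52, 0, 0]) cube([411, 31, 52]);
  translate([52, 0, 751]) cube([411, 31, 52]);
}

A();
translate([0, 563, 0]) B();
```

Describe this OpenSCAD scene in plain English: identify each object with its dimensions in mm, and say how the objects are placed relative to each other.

A is a rectangular door frame: two vertical jambs of 44×183 mm section, 2050 mm tall, with a clear opening 808 mm wide between their inner faces. A header 44 mm tall and 183 mm deep lies on top of the jambs and spans the full outside width.

B is a rectangular picture frame lying in the x–z plane (depth along y). The opening is 411 mm wide (x) by 699 mm tall (z), surrounded by a border 52 mm wide on all four sides. The frame is 31 mm deep and is made of two full-height vertical stiles with two horizontal rails fitted between them.

The picture frame is on the floor beside the door frame on its +y side.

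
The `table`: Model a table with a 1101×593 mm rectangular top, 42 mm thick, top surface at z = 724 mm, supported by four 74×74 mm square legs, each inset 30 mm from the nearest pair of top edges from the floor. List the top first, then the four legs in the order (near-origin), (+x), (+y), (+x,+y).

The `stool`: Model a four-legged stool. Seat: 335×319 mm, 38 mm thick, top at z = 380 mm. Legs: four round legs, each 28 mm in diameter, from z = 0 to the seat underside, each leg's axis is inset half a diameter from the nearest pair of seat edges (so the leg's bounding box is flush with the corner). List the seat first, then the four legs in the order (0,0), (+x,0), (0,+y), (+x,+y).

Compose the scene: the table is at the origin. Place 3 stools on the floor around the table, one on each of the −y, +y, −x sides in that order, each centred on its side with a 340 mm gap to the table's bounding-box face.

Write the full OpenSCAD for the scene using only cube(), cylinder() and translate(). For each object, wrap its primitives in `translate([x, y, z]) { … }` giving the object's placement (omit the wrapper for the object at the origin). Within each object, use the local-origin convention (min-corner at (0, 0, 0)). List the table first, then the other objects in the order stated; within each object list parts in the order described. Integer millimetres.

translate([0, 0, 682]) cube([1101, 593, 42]);
translate([30, 30, 0]) cube([74, 74, 682]);
translate([997, 30, 0]) cube([74, 74, 682]);
translate([30, 489, 0]) cube([74, 74, 682]);
translate([997, 489, 0]) cube([74, 74, 682]);
translate([383, -659, 0]) {
  translate([0, 0, 342]) cube([335, 319, 38]);
  translate([14, 14, 0]) cylinder(h = 342, r = 14);
  translate([321, 14, 0]) cylinder(h = 342, r = 14);
  translate([14, 305, 0]) cylinder(h = 342, r = 14);
  translate([321, 305, 0]) cylinder(h = 342, r = 14);
}
translate([383, 933, 0]) {
  translate([0, 0, 342]) cube([335, 319, 38]);
  translate([14, 14, 0]) cylinder(h = 342, r = 14);
  translate([321, 14, 0]) cylinder(h = 342, r = 14);
  translate([14, 305, 0]) cylinder(h = 342, r = 14);
  translate([321, 305, 0]) cylinder(h = 342, r = 14);
}
translate([-675, 137, 0]) {
  translate([0, 0, 342]) cube([335, 319, 38]);
  translate([14, 14, 0]) cylinder(h = 342, r = 14);
  translate([321, 14, 0]) cylinder(h = 342, r = 14);
  translate([14, 305, 0]) cylinder(h = 342, r = 14);
  translate([321, 305, 0]) cylinder(h = 342, r = 14);
}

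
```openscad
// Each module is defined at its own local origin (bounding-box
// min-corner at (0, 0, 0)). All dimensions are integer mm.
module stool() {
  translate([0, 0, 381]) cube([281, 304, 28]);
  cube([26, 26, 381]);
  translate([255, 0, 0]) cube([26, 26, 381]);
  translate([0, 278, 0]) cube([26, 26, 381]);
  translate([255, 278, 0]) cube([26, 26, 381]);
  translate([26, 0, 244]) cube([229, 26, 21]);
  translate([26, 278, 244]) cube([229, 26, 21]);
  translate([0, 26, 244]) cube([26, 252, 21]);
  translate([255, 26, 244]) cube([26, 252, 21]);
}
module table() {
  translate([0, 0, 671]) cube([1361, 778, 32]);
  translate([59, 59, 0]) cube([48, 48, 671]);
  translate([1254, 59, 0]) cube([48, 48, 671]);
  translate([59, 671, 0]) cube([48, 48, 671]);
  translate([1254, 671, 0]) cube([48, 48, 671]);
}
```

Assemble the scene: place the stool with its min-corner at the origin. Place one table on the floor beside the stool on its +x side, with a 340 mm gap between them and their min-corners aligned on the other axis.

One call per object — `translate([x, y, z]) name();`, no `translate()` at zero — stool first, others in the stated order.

stool();
translate([621, 0, 0]) table();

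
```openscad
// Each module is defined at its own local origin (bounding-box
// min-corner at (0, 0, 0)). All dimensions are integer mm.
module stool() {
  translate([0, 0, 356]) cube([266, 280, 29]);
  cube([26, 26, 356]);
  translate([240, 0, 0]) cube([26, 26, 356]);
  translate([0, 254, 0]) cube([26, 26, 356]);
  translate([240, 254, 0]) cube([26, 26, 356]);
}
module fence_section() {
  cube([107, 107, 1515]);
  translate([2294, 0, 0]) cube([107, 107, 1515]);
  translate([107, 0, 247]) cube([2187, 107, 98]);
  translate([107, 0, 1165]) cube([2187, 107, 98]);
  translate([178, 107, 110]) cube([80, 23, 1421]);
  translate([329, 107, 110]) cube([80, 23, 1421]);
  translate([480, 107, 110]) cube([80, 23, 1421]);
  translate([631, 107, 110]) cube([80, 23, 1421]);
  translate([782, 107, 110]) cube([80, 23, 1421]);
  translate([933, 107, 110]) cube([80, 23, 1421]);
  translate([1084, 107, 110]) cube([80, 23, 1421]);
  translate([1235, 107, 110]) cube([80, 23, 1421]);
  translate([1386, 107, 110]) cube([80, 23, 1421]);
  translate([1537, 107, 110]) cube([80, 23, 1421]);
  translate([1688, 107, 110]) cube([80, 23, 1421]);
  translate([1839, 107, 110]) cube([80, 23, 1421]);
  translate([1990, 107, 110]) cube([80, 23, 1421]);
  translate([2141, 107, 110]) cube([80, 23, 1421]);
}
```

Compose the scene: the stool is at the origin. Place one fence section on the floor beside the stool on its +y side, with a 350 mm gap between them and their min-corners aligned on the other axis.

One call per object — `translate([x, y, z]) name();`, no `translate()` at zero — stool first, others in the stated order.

stool();
translate([0, 630, 0]) fence_section();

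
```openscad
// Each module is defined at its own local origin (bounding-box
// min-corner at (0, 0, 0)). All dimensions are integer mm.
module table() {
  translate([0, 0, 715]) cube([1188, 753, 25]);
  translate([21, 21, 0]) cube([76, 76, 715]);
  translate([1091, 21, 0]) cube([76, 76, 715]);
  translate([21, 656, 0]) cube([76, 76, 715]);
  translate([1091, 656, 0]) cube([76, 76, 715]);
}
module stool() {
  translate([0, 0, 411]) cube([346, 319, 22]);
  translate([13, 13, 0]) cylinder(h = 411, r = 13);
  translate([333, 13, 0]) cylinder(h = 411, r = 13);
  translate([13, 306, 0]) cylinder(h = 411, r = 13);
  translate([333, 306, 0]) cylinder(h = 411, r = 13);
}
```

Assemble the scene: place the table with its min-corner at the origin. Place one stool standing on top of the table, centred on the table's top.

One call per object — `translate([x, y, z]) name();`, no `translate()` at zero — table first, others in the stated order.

table();
translate([421, 217, 740]) stool();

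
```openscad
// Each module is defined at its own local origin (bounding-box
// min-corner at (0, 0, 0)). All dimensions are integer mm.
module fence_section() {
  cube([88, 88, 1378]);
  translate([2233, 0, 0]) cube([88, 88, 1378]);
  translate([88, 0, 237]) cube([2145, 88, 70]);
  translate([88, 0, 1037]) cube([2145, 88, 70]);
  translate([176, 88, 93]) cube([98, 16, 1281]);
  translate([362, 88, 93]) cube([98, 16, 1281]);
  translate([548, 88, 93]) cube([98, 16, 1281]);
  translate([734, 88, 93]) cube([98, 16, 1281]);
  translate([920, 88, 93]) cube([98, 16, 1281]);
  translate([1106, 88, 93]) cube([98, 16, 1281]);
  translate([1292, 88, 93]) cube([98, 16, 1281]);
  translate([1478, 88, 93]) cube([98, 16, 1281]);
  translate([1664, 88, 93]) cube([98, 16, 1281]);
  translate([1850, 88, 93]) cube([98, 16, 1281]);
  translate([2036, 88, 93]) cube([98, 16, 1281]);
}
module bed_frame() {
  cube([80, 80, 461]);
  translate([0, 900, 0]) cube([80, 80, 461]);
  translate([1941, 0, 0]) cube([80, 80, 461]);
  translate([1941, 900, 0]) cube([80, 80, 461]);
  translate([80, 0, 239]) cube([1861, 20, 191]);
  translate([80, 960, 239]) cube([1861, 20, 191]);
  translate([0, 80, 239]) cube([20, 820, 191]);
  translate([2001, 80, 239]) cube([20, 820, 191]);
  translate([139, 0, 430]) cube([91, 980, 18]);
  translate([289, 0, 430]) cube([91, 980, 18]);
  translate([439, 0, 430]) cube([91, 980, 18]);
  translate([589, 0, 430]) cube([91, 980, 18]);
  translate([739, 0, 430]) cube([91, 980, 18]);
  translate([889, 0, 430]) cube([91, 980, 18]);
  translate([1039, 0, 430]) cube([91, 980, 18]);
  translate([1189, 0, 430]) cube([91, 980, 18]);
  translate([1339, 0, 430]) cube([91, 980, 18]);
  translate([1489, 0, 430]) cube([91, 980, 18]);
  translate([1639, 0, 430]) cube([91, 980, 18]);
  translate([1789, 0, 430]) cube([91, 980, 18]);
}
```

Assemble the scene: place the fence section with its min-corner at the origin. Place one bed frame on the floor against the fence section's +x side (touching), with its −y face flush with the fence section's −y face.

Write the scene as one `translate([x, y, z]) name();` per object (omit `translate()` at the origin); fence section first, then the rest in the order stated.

fence_section();
translate([2321, 0, 0]) bed_frame();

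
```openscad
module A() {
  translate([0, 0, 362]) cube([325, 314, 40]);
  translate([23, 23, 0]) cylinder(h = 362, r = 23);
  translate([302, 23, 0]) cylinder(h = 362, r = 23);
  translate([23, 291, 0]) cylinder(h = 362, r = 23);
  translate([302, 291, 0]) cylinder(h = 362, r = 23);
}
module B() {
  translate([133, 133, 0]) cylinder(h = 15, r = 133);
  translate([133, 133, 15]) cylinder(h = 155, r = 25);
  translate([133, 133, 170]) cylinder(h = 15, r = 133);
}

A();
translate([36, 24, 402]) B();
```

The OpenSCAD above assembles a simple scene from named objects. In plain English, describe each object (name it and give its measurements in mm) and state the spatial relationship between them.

A is a four-legged stool. The seat is a 325×314×40 mm slab whose top surface is at z = 402 mm; four round legs, each 46 mm in diameter, run from the floor (z = 0) to the underside of the seat, each leg's axis is inset half a diameter from the nearest pair of seat edges (so the leg's bounding box is flush with the corner).

B is a spool: two coaxial disc flanges of radius 133 mm and thickness 15 mm, joined by a core cylinder of radius 25 mm and height 155 mm. The lower flange rests on z = 0 and the three cylinders share a vertical axis.

The spool is on top of the stool.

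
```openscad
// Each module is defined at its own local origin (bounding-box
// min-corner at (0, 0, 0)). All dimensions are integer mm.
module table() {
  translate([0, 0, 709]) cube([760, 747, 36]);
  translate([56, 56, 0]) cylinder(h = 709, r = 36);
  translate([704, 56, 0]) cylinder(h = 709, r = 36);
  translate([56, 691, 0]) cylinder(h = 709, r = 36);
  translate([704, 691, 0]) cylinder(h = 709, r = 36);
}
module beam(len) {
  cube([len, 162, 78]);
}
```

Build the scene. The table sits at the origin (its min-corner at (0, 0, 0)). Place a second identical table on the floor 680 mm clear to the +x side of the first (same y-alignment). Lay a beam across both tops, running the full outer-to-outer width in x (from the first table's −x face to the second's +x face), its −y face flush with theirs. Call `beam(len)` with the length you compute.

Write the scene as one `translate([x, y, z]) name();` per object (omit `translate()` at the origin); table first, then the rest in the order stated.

table();
translate([1440, 0, 0]) table();
translate([0, 0, 745]) beam(2200);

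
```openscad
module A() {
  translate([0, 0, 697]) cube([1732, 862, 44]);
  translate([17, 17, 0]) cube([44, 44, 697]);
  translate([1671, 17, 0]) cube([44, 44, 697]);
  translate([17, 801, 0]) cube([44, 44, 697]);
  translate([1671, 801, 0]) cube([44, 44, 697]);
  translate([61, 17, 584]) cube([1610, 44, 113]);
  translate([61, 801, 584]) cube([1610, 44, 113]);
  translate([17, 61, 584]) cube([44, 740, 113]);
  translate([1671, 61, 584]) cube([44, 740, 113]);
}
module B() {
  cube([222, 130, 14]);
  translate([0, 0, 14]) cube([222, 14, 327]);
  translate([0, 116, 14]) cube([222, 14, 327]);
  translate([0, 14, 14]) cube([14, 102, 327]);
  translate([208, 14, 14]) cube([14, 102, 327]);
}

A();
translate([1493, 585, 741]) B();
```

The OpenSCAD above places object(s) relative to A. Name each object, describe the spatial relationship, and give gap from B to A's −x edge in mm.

The open box's min-x is at 1493; the table's min-x is 0; gap = 1493 mm.

A is a table. B is an open box. The open box is on top of the table. The gap from the open box to the table's −x edge is 1493 mm.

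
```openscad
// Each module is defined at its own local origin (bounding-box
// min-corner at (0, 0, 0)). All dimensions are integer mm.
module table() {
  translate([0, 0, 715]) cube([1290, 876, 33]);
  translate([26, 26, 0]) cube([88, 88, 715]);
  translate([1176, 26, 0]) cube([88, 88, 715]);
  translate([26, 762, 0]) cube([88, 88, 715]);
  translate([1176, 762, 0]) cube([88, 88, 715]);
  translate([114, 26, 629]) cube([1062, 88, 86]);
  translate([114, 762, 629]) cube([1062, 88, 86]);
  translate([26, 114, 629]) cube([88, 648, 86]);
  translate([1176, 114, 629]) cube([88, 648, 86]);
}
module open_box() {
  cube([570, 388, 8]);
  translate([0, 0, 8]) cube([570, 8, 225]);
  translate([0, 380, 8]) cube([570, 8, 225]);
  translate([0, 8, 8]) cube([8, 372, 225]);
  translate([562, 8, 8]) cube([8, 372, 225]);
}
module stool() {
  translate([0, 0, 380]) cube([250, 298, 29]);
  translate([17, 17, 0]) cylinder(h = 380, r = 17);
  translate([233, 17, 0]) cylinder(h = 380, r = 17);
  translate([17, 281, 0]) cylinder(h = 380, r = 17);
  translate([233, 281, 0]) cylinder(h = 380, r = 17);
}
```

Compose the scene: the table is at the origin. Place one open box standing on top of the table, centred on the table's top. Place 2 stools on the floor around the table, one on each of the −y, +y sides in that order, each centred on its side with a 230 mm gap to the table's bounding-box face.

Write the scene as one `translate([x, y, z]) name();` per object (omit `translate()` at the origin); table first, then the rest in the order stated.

table();
translate([360, 244, 748]) open_box();
translate([520, -528, 0]) stool();
translate([520, 1106, 0]) stool();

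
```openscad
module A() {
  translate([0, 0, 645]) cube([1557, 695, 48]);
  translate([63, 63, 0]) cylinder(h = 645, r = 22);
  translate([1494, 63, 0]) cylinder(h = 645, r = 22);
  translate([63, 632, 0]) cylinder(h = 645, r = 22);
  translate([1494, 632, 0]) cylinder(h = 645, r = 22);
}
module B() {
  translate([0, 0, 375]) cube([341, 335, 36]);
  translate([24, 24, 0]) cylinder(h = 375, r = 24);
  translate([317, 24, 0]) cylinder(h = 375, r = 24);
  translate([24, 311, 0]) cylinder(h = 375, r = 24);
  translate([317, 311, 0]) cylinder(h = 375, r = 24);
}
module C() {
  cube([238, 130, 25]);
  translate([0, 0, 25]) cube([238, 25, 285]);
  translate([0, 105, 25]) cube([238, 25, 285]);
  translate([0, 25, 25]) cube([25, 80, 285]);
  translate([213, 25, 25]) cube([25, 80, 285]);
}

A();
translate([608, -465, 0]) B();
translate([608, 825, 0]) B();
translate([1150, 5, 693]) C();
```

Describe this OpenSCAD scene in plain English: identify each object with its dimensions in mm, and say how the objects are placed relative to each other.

A is a table: top 1557 mm (x) × 695 mm (y), 48 mm thick, upper face at z = 693 mm, on four round legs of 44 mm diameter, each leg's bounding box inset 41 mm from the nearest pair of top edges, running from z = 0 to the bottom of the top.

B is a four-legged stool. The seat is a 341×335×36 mm slab whose top surface is at z = 411 mm; four round legs, each 48 mm in diameter, run from the floor (z = 0) to the underside of the seat, each leg's axis is inset half a diameter from the nearest pair of seat edges (so the leg's bounding box is flush with the corner).

C is an open-topped rectangular box: outside dimensions 238×130×310 mm, with a uniform wall and base thickness of 25 mm. The base is a full 238×130 slab on the floor; four walls sit on top of the base. The front and back walls (the −y and +y sides) span the full width; the two side walls fit between them.

Two stools sit around the table at the −y, +y sides. The open box is on top of the table.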